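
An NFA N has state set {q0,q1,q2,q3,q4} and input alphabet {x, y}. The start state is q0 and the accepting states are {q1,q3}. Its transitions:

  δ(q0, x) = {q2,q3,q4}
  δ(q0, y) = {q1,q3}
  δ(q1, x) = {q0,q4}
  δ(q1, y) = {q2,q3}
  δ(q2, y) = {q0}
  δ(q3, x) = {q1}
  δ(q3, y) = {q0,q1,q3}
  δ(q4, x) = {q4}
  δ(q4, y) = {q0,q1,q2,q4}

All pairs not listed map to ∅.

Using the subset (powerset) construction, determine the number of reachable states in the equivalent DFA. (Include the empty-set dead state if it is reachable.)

Start state of the DFA: {q0}.
{q0} --x--> {q2,q3,q4}  [new]
{q0} --y--> {q1,q3}  [new]
{q2,q3,q4} --x--> {q1,q4}  [new]
{q2,q3,q4} --y--> {q0,q1,q2,q3,q4}  [new]
{q1,q3} --x--> {q0,q1,q4}  [new]
{q1,q3} --y--> {q0,q1,q2,q3}  [new]
{q1,q4} --x--> {q0,q4}  [new]
{q1,q4} --y--> {q0,q1,q2,q3,q4}  [seen]
{q0,q1,q2,q3,q4} --x--> {q0,q1,q2,q3,q4}  [seen]
{q0,q1,q2,q3,q4} --y--> {q0,q1,q2,q3,q4}  [seen]
{q0,q1,q4} --x--> {q0,q2,q3,q4}  [new]
{q0,q1,q4} --y--> {q0,q1,q2,q3,q4}  [seen]
{q0,q1,q2,q3} --x--> {q0,q1,q2,q3,q4}  [seen]
{q0,q1,q2,q3} --y--> {q0,q1,q2,q3}  [seen]
{q0,q4} --x--> {q2,q3,q4}  [seen]
{q0,q4} --y--> {q0,q1,q2,q3,q4}  [seen]
{q0,q2,q3,q4} --x--> {q1,q2,q3,q4}  [new]
{q0,q2,q3,q4} --y--> {q0,q1,q2,q3,q4}  [seen]
{q1,q2,q3,q4} --x--> {q0,q1,q4}  [seen]
{q1,q2,q3,q4} --y--> {q0,q1,q2,q3,q4}  [seen]
Reachable DFA states: {q0}, {q2,q3,q4}, {q1,q3}, {q1,q4}, {q0,q1,q2,q3,q4}, {q0,q1,q4}, {q0,q1,q2,q3}, {q0,q4}, {q0,q2,q3,q4}, {q1,q2,q3,q4}.

10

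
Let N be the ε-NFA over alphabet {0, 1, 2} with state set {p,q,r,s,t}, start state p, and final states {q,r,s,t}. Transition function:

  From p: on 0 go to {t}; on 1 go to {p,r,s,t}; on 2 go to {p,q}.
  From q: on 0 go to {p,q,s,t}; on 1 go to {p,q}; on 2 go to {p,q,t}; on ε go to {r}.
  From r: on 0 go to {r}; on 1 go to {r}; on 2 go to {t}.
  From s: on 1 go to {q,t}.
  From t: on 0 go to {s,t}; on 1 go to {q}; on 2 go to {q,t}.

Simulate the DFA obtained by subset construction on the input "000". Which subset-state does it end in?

{s,t}

Start: {p}.
δ(p,0) = {t}.
Union: {t}.
After 0: {t}.
δ(t,0) = {s,t}.
Union: {s,t}.
After 0: {s,t}.
δ(s,0) = ∅; δ(t,0) = {s,t}.
Union: {s,t}.
After 0: {s,t}.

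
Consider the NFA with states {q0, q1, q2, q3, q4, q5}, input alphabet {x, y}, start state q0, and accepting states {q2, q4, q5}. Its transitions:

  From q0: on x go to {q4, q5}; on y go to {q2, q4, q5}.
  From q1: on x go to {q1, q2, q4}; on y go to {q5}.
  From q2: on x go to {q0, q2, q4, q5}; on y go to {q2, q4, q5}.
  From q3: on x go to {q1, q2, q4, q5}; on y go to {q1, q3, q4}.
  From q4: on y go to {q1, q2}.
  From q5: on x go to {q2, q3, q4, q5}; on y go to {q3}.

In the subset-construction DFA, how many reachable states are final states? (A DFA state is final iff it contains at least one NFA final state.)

8

Start state of the DFA: {q0}.
{q0} --x--> {q4, q5}  [new]
{q0} --y--> {q2, q4, q5}  [new]
{q4, q5} --x--> {q2, q3, q4, q5}  [new]
{q4, q5} --y--> {q1, q2, q3}  [new]
{q2, q4, q5} --x--> {q0, q2, q3, q4, q5}  [new]
{q2, q4, q5} --y--> {q1, q2, q3, q4, q5}  [new]
{q2, q3, q4, q5} --x--> {q0, q1, q2, q3, q4, q5}  [new]
{q2, q3, q4, q5} --y--> {q1, q2, q3, q4, q5}  [seen]
{q1, q2, q3} --x--> {q0, q1, q2, q4, q5}  [new]
{q1, q2, q3} --y--> {q1, q2, q3, q4, q5}  [seen]
{q0, q2, q3, q4, q5} --x--> {q0, q1, q2, q3, q4, q5}  [seen]
{q0, q2, q3, q4, q5} --y--> {q1, q2, q3, q4, q5}  [seen]
{q1, q2, q3, q4, q5} --x--> {q0, q1, q2, q3, q4, q5}  [seen]
{q1, q2, q3, q4, q5} --y--> {q1, q2, q3, q4, q5}  [seen]
{q0, q1, q2, q3, q4, q5} --x--> {q0, q1, q2, q3, q4, q5}  [seen]
{q0, q1, q2, q3, q4, q5} --y--> {q1, q2, q3, q4, q5}  [seen]
{q0, q1, q2, q4, q5} --x--> {q0, q1, q2, q3, q4, q5}  [seen]
{q0, q1, q2, q4, q5} --y--> {q1, q2, q3, q4, q5}  [seen]
Reachable DFA states: {q0}, {q4, q5}, {q2, q4, q5}, {q2, q3, q4, q5}, {q1, q2, q3}, {q0, q2, q3, q4, q5}, {q1, q2, q3, q4, q5}, {q0, q1, q2, q3, q4, q5}, {q0, q1, q2, q4, q5}.
Accepting DFA states (contain an NFA accepting state): {q4, q5}, {q2, q4, q5}, {q2, q3, q4, q5}, {q1, q2, q3}, {q0, q2, q3, q4, q5}, {q1, q2, q3, q4, q5}, {q0, q1, q2, q3, q4, q5}, {q0, q1, q2, q4, q5}.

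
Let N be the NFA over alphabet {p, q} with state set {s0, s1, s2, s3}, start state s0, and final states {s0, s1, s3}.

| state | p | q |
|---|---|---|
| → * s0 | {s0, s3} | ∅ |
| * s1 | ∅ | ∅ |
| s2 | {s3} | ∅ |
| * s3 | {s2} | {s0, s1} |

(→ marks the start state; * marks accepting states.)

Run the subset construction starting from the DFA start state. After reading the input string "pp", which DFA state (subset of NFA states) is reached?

{s0, s2, s3}

Start: {s0}.
δ(s0,p) = {s0, s3}.
Union: {s0, s3}.
After p: {s0, s3}.
δ(s0,p) = {s0, s3}; δ(s3,p) = {s2}.
Union: {s0, s2, s3}.
After p: {s0, s2, s3}.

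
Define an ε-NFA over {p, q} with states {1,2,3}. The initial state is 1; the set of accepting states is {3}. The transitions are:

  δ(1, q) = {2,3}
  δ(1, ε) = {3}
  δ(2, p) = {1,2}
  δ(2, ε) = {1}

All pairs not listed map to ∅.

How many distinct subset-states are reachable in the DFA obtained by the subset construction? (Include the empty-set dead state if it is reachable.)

3

Start state of the DFA: {1,3} (ε-closure of the NFA start).
{1,3} --p--> ∅  [new]
{1,3} --q--> {1,2,3}  [new]
∅ --p--> ∅  [seen]
∅ --q--> ∅  [seen]
{1,2,3} --p--> {1,2,3}  [seen]
{1,2,3} --q--> {1,2,3}  [seen]
Reachable DFA states: {1,3}, ∅, {1,2,3}.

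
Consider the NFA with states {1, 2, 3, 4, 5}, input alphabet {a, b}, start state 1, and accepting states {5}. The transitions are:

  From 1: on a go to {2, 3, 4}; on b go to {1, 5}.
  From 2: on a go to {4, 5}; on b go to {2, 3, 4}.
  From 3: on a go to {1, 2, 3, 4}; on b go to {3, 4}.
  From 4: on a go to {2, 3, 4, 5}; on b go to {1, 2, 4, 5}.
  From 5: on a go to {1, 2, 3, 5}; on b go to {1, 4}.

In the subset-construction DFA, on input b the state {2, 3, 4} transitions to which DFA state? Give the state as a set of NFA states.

δ(2,b) = {2, 3, 4}; δ(3,b) = {3, 4}; δ(4,b) = {1, 2, 4, 5}.
Union: {1, 2, 3, 4, 5}.

{1, 2, 3, 4, 5}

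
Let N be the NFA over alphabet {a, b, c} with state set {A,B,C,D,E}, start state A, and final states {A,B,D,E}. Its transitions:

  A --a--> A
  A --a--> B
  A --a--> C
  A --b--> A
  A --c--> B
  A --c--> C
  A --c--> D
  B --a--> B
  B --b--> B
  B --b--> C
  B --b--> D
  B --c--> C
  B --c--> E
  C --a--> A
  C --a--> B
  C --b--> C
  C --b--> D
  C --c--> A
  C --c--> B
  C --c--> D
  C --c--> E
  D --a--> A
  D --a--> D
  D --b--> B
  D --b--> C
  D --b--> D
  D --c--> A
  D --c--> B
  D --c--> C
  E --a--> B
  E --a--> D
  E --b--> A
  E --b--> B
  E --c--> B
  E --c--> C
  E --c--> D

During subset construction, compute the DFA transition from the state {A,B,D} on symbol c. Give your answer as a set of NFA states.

δ(A,c) = {B,C,D}; δ(B,c) = {C,E}; δ(D,c) = {A,B,C}.
Union: {A,B,C,D,E}.

{A,B,C,D,E}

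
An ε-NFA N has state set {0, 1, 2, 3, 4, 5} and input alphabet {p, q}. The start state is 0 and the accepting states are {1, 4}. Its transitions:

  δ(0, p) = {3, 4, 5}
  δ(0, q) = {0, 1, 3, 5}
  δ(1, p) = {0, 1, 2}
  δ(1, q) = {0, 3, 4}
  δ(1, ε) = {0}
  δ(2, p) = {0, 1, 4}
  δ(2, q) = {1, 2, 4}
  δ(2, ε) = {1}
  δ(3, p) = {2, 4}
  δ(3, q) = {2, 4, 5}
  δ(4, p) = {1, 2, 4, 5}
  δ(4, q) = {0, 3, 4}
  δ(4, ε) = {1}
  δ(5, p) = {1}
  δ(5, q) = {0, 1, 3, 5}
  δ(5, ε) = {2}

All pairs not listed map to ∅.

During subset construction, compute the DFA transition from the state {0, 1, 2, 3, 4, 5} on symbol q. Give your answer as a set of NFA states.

{0, 1, 2, 3, 4, 5}

δ(0,q) = {0, 1, 3, 5}; δ(1,q) = {0, 3, 4}; δ(2,q) = {1, 2, 4}; δ(3,q) = {2, 4, 5}; δ(4,q) = {0, 3, 4}; δ(5,q) = {0, 1, 3, 5}.
Union: {0, 1, 2, 3, 4, 5}.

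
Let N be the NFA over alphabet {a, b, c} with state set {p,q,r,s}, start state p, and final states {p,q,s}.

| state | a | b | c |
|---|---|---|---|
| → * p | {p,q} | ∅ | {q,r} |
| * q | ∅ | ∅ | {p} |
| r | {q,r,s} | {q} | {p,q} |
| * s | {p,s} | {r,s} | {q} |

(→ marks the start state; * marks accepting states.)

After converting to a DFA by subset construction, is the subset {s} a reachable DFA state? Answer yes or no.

Start state of the DFA: {p}.
{p} --a--> {p,q}  [new]
{p} --b--> ∅  [new]
{p} --c--> {q,r}  [new]
{p,q} --a--> {p,q}  [seen]
{p,q} --b--> ∅  [seen]
{p,q} --c--> {p,q,r}  [new]
∅ --a--> ∅  [seen]
∅ --b--> ∅  [seen]
∅ --c--> ∅  [seen]
{q,r} --a--> {q,r,s}  [new]
{q,r} --b--> {q}  [new]
{q,r} --c--> {p,q}  [seen]
{p,q,r} --a--> {p,q,r,s}  [new]
{p,q,r} --b--> {q}  [seen]
{p,q,r} --c--> {p,q,r}  [seen]
{q,r,s} --a--> {p,q,r,s}  [seen]
{q,r,s} --b--> {q,r,s}  [seen]
{q,r,s} --c--> {p,q}  [seen]
{q} --a--> ∅  [seen]
{q} --b--> ∅  [seen]
{q} --c--> {p}  [seen]
{p,q,r,s} --a--> {p,q,r,s}  [seen]
{p,q,r,s} --b--> {q,r,s}  [seen]
{p,q,r,s} --c--> {p,q,r}  [seen]
Reachable DFA states: {p}, {p,q}, ∅, {q,r}, {p,q,r}, {q,r,s}, {q}, {p,q,r,s}.
{s} is not among them.

no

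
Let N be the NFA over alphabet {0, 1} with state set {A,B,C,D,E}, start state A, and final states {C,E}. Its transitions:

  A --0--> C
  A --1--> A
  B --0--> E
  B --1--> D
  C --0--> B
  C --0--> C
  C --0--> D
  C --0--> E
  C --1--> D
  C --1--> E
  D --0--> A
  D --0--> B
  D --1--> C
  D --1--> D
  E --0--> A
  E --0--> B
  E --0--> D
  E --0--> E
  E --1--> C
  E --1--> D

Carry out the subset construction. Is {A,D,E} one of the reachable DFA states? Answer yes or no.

Start state of the DFA: {A}.
{A} --0--> {C}  [new]
{A} --1--> {A}  [seen]
{C} --0--> {B,C,D,E}  [new]
{C} --1--> {D,E}  [new]
{B,C,D,E} --0--> {A,B,C,D,E}  [new]
{B,C,D,E} --1--> {C,D,E}  [new]
{D,E} --0--> {A,B,D,E}  [new]
{D,E} --1--> {C,D}  [new]
{A,B,C,D,E} --0--> {A,B,C,D,E}  [seen]
{A,B,C,D,E} --1--> {A,C,D,E}  [new]
{C,D,E} --0--> {A,B,C,D,E}  [seen]
{C,D,E} --1--> {C,D,E}  [seen]
{A,B,D,E} --0--> {A,B,C,D,E}  [seen]
{A,B,D,E} --1--> {A,C,D}  [new]
{C,D} --0--> {A,B,C,D,E}  [seen]
{C,D} --1--> {C,D,E}  [seen]
{A,C,D,E} --0--> {A,B,C,D,E}  [seen]
{A,C,D,E} --1--> {A,C,D,E}  [seen]
{A,C,D} --0--> {A,B,C,D,E}  [seen]
{A,C,D} --1--> {A,C,D,E}  [seen]
Reachable DFA states: {A}, {C}, {B,C,D,E}, {D,E}, {A,B,C,D,E}, {C,D,E}, {A,B,D,E}, {C,D}, {A,C,D,E}, {A,C,D}.
{A,D,E} is not among them.

no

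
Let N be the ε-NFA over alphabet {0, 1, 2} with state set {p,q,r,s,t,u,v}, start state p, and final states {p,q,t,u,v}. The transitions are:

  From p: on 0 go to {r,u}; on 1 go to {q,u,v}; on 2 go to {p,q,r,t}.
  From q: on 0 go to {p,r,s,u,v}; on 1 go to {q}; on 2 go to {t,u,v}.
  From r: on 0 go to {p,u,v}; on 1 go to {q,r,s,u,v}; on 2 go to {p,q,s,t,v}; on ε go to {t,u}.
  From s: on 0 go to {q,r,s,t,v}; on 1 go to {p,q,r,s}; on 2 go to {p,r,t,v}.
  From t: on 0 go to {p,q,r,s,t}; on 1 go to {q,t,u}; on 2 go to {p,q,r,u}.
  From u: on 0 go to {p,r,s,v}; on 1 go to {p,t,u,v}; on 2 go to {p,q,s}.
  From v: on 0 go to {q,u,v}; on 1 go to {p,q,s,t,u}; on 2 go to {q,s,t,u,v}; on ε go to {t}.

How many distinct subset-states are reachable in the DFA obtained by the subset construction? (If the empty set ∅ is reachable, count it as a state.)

6

Start state of the DFA: {p} (ε-closure of the NFA start).
{p} --0--> {r,t,u}  [new]
{p} --1--> {q,t,u,v}  [new]
{p} --2--> {p,q,r,t,u}  [new]
{r,t,u} --0--> {p,q,r,s,t,u,v}  [new]
{r,t,u} --1--> {p,q,r,s,t,u,v}  [seen]
{r,t,u} --2--> {p,q,r,s,t,u,v}  [seen]
{q,t,u,v} --0--> {p,q,r,s,t,u,v}  [seen]
{q,t,u,v} --1--> {p,q,s,t,u,v}  [new]
{q,t,u,v} --2--> {p,q,r,s,t,u,v}  [seen]
{p,q,r,t,u} --0--> {p,q,r,s,t,u,v}  [seen]
{p,q,r,t,u} --1--> {p,q,r,s,t,u,v}  [seen]
{p,q,r,t,u} --2--> {p,q,r,s,t,u,v}  [seen]
{p,q,r,s,t,u,v} --0--> {p,q,r,s,t,u,v}  [seen]
{p,q,r,s,t,u,v} --1--> {p,q,r,s,t,u,v}  [seen]
{p,q,r,s,t,u,v} --2--> {p,q,r,s,t,u,v}  [seen]
{p,q,s,t,u,v} --0--> {p,q,r,s,t,u,v}  [seen]
{p,q,s,t,u,v} --1--> {p,q,r,s,t,u,v}  [seen]
{p,q,s,t,u,v} --2--> {p,q,r,s,t,u,v}  [seen]
Reachable DFA states: {p}, {r,t,u}, {q,t,u,v}, {p,q,r,t,u}, {p,q,r,s,t,u,v}, {p,q,s,t,u,v}.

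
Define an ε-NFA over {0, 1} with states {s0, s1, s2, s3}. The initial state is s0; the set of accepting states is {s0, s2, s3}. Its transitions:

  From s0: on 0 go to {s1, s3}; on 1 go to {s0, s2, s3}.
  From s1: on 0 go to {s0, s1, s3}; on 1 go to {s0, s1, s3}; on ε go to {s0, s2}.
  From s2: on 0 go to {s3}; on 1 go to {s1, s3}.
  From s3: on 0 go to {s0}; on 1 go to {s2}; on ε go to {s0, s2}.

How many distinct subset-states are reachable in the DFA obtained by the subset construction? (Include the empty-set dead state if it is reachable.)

Start state of the DFA: {s0} (ε-closure of the NFA start).
{s0} --0--> {s0, s1, s2, s3}  [new]
{s0} --1--> {s0, s2, s3}  [new]
{s0, s1, s2, s3} --0--> {s0, s1, s2, s3}  [seen]
{s0, s1, s2, s3} --1--> {s0, s1, s2, s3}  [seen]
{s0, s2, s3} --0--> {s0, s1, s2, s3}  [seen]
{s0, s2, s3} --1--> {s0, s1, s2, s3}  [seen]
Reachable DFA states: {s0}, {s0, s1, s2, s3}, {s0, s2, s3}.

3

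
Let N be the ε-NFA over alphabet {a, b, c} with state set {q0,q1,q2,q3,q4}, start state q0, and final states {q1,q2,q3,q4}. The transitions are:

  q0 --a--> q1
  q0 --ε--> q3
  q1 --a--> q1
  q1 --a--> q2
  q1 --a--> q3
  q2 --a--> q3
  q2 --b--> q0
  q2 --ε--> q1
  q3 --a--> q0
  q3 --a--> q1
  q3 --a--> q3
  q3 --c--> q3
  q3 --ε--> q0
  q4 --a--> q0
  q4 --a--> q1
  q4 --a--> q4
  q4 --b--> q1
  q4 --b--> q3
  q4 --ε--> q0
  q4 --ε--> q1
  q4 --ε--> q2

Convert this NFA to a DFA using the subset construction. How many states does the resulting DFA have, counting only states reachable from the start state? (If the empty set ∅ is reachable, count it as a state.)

4

Start state of the DFA: {q0,q3} (ε-closure of the NFA start).
{q0,q3} --a--> {q0,q1,q3}  [new]
{q0,q3} --b--> ∅  [new]
{q0,q3} --c--> {q0,q3}  [seen]
{q0,q1,q3} --a--> {q0,q1,q2,q3}  [new]
{q0,q1,q3} --b--> ∅  [seen]
{q0,q1,q3} --c--> {q0,q3}  [seen]
∅ --a--> ∅  [seen]
∅ --b--> ∅  [seen]
∅ --c--> ∅  [seen]
{q0,q1,q2,q3} --a--> {q0,q1,q2,q3}  [seen]
{q0,q1,q2,q3} --b--> {q0,q3}  [seen]
{q0,q1,q2,q3} --c--> {q0,q3}  [seen]
Reachable DFA states: {q0,q3}, {q0,q1,q3}, ∅, {q0,q1,q2,q3}.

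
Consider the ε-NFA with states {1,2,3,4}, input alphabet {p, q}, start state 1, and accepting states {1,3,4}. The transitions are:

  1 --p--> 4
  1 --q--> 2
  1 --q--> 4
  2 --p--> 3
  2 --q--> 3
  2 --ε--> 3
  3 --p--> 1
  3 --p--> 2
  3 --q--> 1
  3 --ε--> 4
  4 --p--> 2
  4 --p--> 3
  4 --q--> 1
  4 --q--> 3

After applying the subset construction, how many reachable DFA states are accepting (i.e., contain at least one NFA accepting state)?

5

Start state of the DFA: {1} (ε-closure of the NFA start).
{1} --p--> {4}  [new]
{1} --q--> {2,3,4}  [new]
{4} --p--> {2,3,4}  [seen]
{4} --q--> {1,3,4}  [new]
{2,3,4} --p--> {1,2,3,4}  [new]
{2,3,4} --q--> {1,3,4}  [seen]
{1,3,4} --p--> {1,2,3,4}  [seen]
{1,3,4} --q--> {1,2,3,4}  [seen]
{1,2,3,4} --p--> {1,2,3,4}  [seen]
{1,2,3,4} --q--> {1,2,3,4}  [seen]
Reachable DFA states: {1}, {4}, {2,3,4}, {1,3,4}, {1,2,3,4}.
Accepting DFA states (contain an NFA accepting state): {1}, {4}, {2,3,4}, {1,3,4}, {1,2,3,4}.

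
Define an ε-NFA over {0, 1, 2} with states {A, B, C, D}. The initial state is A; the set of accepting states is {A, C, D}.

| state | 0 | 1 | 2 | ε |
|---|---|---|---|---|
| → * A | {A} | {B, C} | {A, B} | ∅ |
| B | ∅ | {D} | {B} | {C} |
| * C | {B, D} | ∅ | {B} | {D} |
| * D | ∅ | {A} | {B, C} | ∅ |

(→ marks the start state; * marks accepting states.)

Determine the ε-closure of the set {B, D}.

{B, C, D}

Begin with {B, D}.
B →ε {C}; add C.
ε-closure = {B, C, D}.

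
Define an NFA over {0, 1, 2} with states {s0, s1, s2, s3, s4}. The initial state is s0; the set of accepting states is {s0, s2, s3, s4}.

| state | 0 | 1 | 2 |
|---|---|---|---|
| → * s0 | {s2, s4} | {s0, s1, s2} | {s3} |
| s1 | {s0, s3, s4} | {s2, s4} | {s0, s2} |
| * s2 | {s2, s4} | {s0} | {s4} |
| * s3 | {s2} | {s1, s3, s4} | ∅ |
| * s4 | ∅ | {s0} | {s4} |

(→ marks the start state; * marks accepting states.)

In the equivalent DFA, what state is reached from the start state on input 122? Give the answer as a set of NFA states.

{s3, s4}

Start: {s0}.
δ(s0,1) = {s0, s1, s2}.
Union: {s0, s1, s2}.
After 1: {s0, s1, s2}.
δ(s0,2) = {s3}; δ(s1,2) = {s0, s2}; δ(s2,2) = {s4}.
Union: {s0, s2, s3, s4}.
After 2: {s0, s2, s3, s4}.
δ(s0,2) = {s3}; δ(s2,2) = {s4}; δ(s3,2) = ∅; δ(s4,2) = {s4}.
Union: {s3, s4}.
After 2: {s3, s4}.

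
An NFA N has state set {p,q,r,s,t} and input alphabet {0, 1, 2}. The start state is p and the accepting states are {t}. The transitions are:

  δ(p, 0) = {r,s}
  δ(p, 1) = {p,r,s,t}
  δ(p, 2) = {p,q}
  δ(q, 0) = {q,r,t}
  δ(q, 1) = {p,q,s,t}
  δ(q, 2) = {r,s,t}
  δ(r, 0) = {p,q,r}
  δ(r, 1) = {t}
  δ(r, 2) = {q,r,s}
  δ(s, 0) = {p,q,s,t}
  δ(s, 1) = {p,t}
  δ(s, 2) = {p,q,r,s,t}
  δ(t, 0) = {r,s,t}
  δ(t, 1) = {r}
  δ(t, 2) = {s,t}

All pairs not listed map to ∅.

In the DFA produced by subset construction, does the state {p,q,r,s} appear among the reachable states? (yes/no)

no

Start state of the DFA: {p}.
{p} --0--> {r,s}  [new]
{p} --1--> {p,r,s,t}  [new]
{p} --2--> {p,q}  [new]
{r,s} --0--> {p,q,r,s,t}  [new]
{r,s} --1--> {p,t}  [new]
{r,s} --2--> {p,q,r,s,t}  [seen]
{p,r,s,t} --0--> {p,q,r,s,t}  [seen]
{p,r,s,t} --1--> {p,r,s,t}  [seen]
{p,r,s,t} --2--> {p,q,r,s,t}  [seen]
{p,q} --0--> {q,r,s,t}  [new]
{p,q} --1--> {p,q,r,s,t}  [seen]
{p,q} --2--> {p,q,r,s,t}  [seen]
{p,q,r,s,t} --0--> {p,q,r,s,t}  [seen]
{p,q,r,s,t} --1--> {p,q,r,s,t}  [seen]
{p,q,r,s,t} --2--> {p,q,r,s,t}  [seen]
{p,t} --0--> {r,s,t}  [new]
{p,t} --1--> {p,r,s,t}  [seen]
{p,t} --2--> {p,q,s,t}  [new]
{q,r,s,t} --0--> {p,q,r,s,t}  [seen]
{q,r,s,t} --1--> {p,q,r,s,t}  [seen]
{q,r,s,t} --2--> {p,q,r,s,t}  [seen]
{r,s,t} --0--> {p,q,r,s,t}  [seen]
{r,s,t} --1--> {p,r,t}  [new]
{r,s,t} --2--> {p,q,r,s,t}  [seen]
{p,q,s,t} --0--> {p,q,r,s,t}  [seen]
{p,q,s,t} --1--> {p,q,r,s,t}  [seen]
{p,q,s,t} --2--> {p,q,r,s,t}  [seen]
{p,r,t} --0--> {p,q,r,s,t}  [seen]
{p,r,t} --1--> {p,r,s,t}  [seen]
{p,r,t} --2--> {p,q,r,s,t}  [seen]
Reachable DFA states: {p}, {r,s}, {p,r,s,t}, {p,q}, {p,q,r,s,t}, {p,t}, {q,r,s,t}, {r,s,t}, {p,q,s,t}, {p,r,t}.
{p,q,r,s} is not among them.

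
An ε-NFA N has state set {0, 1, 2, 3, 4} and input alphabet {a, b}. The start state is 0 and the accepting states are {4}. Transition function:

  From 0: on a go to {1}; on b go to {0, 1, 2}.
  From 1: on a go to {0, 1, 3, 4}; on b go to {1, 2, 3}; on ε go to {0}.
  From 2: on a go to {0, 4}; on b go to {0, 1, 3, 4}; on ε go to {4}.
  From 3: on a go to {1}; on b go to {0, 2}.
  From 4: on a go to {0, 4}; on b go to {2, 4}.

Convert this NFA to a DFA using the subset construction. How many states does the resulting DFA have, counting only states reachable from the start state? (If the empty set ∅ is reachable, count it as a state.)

Start state of the DFA: {0} (ε-closure of the NFA start).
{0} --a--> {0, 1}  [new]
{0} --b--> {0, 1, 2, 4}  [new]
{0, 1} --a--> {0, 1, 3, 4}  [new]
{0, 1} --b--> {0, 1, 2, 3, 4}  [new]
{0, 1, 2, 4} --a--> {0, 1, 3, 4}  [seen]
{0, 1, 2, 4} --b--> {0, 1, 2, 3, 4}  [seen]
{0, 1, 3, 4} --a--> {0, 1, 3, 4}  [seen]
{0, 1, 3, 4} --b--> {0, 1, 2, 3, 4}  [seen]
{0, 1, 2, 3, 4} --a--> {0, 1, 3, 4}  [seen]
{0, 1, 2, 3, 4} --b--> {0, 1, 2, 3, 4}  [seen]
Reachable DFA states: {0}, {0, 1}, {0, 1, 2, 4}, {0, 1, 3, 4}, {0, 1, 2, 3, 4}.

5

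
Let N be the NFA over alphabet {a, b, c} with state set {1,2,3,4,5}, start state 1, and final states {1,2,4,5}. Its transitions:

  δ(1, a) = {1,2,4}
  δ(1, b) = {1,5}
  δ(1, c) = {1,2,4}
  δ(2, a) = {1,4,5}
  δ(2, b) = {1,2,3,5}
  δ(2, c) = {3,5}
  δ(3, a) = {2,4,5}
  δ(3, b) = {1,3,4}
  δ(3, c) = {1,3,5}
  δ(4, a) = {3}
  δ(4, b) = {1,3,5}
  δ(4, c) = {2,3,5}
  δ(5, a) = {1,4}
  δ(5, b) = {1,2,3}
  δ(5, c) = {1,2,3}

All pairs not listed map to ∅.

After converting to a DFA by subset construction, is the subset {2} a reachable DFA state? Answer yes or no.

Start state of the DFA: {1}.
{1} --a--> {1,2,4}  [new]
{1} --b--> {1,5}  [new]
{1} --c--> {1,2,4}  [seen]
{1,2,4} --a--> {1,2,3,4,5}  [new]
{1,2,4} --b--> {1,2,3,5}  [new]
{1,2,4} --c--> {1,2,3,4,5}  [seen]
{1,5} --a--> {1,2,4}  [seen]
{1,5} --b--> {1,2,3,5}  [seen]
{1,5} --c--> {1,2,3,4}  [new]
{1,2,3,4,5} --a--> {1,2,3,4,5}  [seen]
{1,2,3,4,5} --b--> {1,2,3,4,5}  [seen]
{1,2,3,4,5} --c--> {1,2,3,4,5}  [seen]
{1,2,3,5} --a--> {1,2,4,5}  [new]
{1,2,3,5} --b--> {1,2,3,4,5}  [seen]
{1,2,3,5} --c--> {1,2,3,4,5}  [seen]
{1,2,3,4} --a--> {1,2,3,4,5}  [seen]
{1,2,3,4} --b--> {1,2,3,4,5}  [seen]
{1,2,3,4} --c--> {1,2,3,4,5}  [seen]
{1,2,4,5} --a--> {1,2,3,4,5}  [seen]
{1,2,4,5} --b--> {1,2,3,5}  [seen]
{1,2,4,5} --c--> {1,2,3,4,5}  [seen]
Reachable DFA states: {1}, {1,2,4}, {1,5}, {1,2,3,4,5}, {1,2,3,5}, {1,2,3,4}, {1,2,4,5}.
{2} is not among them.

no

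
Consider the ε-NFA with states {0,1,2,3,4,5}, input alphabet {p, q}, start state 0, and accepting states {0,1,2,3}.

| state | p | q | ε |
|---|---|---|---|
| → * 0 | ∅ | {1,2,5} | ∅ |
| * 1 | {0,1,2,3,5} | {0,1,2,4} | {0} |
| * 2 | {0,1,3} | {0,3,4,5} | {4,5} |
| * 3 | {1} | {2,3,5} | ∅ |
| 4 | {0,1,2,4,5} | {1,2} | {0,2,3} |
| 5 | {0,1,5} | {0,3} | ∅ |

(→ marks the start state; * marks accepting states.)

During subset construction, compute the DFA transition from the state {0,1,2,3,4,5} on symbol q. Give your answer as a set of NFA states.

δ(0,q) = {1,2,5}; δ(1,q) = {0,1,2,4}; δ(2,q) = {0,3,4,5}; δ(3,q) = {2,3,5}; δ(4,q) = {1,2}; δ(5,q) = {0,3}.
Union: {0,1,2,3,4,5}.

{0,1,2,3,4,5}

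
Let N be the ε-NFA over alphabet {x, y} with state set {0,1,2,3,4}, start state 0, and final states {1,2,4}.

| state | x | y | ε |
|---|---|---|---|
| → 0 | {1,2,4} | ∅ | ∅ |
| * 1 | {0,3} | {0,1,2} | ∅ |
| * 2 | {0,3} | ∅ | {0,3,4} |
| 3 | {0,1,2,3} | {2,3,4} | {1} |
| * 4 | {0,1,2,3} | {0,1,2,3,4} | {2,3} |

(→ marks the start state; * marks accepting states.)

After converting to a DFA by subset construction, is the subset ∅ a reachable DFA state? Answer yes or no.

Start state of the DFA: {0} (ε-closure of the NFA start).
{0} --x--> {0,1,2,3,4}  [new]
{0} --y--> ∅  [new]
{0,1,2,3,4} --x--> {0,1,2,3,4}  [seen]
{0,1,2,3,4} --y--> {0,1,2,3,4}  [seen]
∅ --x--> ∅  [seen]
∅ --y--> ∅  [seen]
Reachable DFA states: {0}, {0,1,2,3,4}, ∅.
∅ is among them.

yes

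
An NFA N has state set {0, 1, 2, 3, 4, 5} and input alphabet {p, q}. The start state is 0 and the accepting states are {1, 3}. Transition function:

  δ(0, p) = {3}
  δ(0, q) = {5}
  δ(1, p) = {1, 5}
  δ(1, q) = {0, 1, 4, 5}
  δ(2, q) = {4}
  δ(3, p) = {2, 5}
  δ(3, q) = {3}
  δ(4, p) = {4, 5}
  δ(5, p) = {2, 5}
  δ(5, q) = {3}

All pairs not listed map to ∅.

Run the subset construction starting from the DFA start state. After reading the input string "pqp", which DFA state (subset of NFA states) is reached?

Start: {0}.
δ(0,p) = {3}.
Union: {3}.
After p: {3}.
δ(3,q) = {3}.
Union: {3}.
After q: {3}.
δ(3,p) = {2, 5}.
Union: {2, 5}.
After p: {2, 5}.

{2, 5}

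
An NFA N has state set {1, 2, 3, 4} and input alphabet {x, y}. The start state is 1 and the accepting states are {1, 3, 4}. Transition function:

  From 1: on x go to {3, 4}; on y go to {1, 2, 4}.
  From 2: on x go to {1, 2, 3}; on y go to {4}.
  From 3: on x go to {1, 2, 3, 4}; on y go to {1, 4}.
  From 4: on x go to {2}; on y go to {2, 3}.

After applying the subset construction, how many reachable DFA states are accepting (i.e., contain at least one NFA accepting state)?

Start state of the DFA: {1}.
{1} --x--> {3, 4}  [new]
{1} --y--> {1, 2, 4}  [new]
{3, 4} --x--> {1, 2, 3, 4}  [new]
{3, 4} --y--> {1, 2, 3, 4}  [seen]
{1, 2, 4} --x--> {1, 2, 3, 4}  [seen]
{1, 2, 4} --y--> {1, 2, 3, 4}  [seen]
{1, 2, 3, 4} --x--> {1, 2, 3, 4}  [seen]
{1, 2, 3, 4} --y--> {1, 2, 3, 4}  [seen]
Reachable DFA states: {1}, {3, 4}, {1, 2, 4}, {1, 2, 3, 4}.
Accepting DFA states (contain an NFA accepting state): {1}, {3, 4}, {1, 2, 4}, {1, 2, 3, 4}.

4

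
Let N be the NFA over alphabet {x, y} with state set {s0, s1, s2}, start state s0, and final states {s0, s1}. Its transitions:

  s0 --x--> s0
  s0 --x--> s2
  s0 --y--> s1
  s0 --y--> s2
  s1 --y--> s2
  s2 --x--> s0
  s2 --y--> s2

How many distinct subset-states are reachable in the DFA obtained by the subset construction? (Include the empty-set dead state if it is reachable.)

Start state of the DFA: {s0}.
{s0} --x--> {s0, s2}  [new]
{s0} --y--> {s1, s2}  [new]
{s0, s2} --x--> {s0, s2}  [seen]
{s0, s2} --y--> {s1, s2}  [seen]
{s1, s2} --x--> {s0}  [seen]
{s1, s2} --y--> {s2}  [new]
{s2} --x--> {s0}  [seen]
{s2} --y--> {s2}  [seen]
Reachable DFA states: {s0}, {s0, s2}, {s1, s2}, {s2}.

4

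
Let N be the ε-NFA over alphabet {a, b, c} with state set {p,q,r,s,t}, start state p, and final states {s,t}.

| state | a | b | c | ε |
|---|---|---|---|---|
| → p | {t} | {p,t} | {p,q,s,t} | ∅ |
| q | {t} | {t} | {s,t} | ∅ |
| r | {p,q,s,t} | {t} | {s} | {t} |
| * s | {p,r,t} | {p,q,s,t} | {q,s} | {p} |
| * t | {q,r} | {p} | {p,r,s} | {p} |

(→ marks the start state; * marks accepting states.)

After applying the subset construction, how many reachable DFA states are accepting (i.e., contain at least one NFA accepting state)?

4

Start state of the DFA: {p} (ε-closure of the NFA start).
{p} --a--> {p,t}  [new]
{p} --b--> {p,t}  [seen]
{p} --c--> {p,q,s,t}  [new]
{p,t} --a--> {p,q,r,t}  [new]
{p,t} --b--> {p,t}  [seen]
{p,t} --c--> {p,q,r,s,t}  [new]
{p,q,s,t} --a--> {p,q,r,t}  [seen]
{p,q,s,t} --b--> {p,q,s,t}  [seen]
{p,q,s,t} --c--> {p,q,r,s,t}  [seen]
{p,q,r,t} --a--> {p,q,r,s,t}  [seen]
{p,q,r,t} --b--> {p,t}  [seen]
{p,q,r,t} --c--> {p,q,r,s,t}  [seen]
{p,q,r,s,t} --a--> {p,q,r,s,t}  [seen]
{p,q,r,s,t} --b--> {p,q,s,t}  [seen]
{p,q,r,s,t} --c--> {p,q,r,s,t}  [seen]
Reachable DFA states: {p}, {p,t}, {p,q,s,t}, {p,q,r,t}, {p,q,r,s,t}.
Accepting DFA states (contain an NFA accepting state): {p,t}, {p,q,s,t}, {p,q,r,t}, {p,q,r,s,t}.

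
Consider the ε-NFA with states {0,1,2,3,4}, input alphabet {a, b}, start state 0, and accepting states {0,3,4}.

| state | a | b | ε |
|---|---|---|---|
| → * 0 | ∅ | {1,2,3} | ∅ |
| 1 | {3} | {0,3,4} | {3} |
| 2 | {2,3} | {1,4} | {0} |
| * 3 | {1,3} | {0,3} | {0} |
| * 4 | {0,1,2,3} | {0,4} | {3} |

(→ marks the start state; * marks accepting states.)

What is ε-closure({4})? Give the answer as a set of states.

{0,3,4}

Begin with {4}.
4 →ε {3}; add 3.
3 →ε {0}; add 0.
ε-closure = {0,3,4}.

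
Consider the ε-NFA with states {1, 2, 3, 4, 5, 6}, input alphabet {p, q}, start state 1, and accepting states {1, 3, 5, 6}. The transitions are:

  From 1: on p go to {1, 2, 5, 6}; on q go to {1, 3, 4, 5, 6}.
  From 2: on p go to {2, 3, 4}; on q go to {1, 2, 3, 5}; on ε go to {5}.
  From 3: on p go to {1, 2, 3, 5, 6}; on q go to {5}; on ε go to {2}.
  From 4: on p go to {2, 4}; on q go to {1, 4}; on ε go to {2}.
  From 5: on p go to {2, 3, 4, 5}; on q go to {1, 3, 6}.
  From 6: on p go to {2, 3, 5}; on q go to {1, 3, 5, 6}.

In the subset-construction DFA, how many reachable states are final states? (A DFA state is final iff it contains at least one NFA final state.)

3

Start state of the DFA: {1} (ε-closure of the NFA start).
{1} --p--> {1, 2, 5, 6}  [new]
{1} --q--> {1, 2, 3, 4, 5, 6}  [new]
{1, 2, 5, 6} --p--> {1, 2, 3, 4, 5, 6}  [seen]
{1, 2, 5, 6} --q--> {1, 2, 3, 4, 5, 6}  [seen]
{1, 2, 3, 4, 5, 6} --p--> {1, 2, 3, 4, 5, 6}  [seen]
{1, 2, 3, 4, 5, 6} --q--> {1, 2, 3, 4, 5, 6}  [seen]
Reachable DFA states: {1}, {1, 2, 5, 6}, {1, 2, 3, 4, 5, 6}.
Accepting DFA states (contain an NFA accepting state): {1}, {1, 2, 5, 6}, {1, 2, 3, 4, 5, 6}.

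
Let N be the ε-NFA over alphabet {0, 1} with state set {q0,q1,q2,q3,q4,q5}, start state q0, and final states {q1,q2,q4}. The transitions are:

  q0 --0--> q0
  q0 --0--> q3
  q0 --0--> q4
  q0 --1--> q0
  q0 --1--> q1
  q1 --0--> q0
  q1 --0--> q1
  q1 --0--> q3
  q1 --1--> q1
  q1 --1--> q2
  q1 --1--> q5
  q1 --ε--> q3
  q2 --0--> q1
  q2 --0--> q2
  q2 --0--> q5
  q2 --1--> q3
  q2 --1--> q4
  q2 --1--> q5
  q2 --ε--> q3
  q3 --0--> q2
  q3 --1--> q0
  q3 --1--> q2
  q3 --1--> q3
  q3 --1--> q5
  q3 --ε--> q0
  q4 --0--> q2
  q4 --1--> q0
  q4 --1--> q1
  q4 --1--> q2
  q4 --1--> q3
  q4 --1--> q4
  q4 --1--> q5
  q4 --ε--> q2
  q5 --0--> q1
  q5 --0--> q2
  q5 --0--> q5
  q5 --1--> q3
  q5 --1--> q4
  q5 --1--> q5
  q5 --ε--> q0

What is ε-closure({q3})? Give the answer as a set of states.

{q0,q3}

Begin with {q3}.
q3 →ε {q0}; add q0.
ε-closure = {q0,q3}.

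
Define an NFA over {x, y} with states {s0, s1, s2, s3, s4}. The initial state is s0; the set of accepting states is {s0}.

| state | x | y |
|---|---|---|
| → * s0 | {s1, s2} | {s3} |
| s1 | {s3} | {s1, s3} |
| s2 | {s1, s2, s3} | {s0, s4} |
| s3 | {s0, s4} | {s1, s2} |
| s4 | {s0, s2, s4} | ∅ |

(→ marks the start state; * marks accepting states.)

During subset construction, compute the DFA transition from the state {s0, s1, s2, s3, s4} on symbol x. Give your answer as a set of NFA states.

δ(s0,x) = {s1, s2}; δ(s1,x) = {s3}; δ(s2,x) = {s1, s2, s3}; δ(s3,x) = {s0, s4}; δ(s4,x) = {s0, s2, s4}.
Union: {s0, s1, s2, s3, s4}.

{s0, s1, s2, s3, s4}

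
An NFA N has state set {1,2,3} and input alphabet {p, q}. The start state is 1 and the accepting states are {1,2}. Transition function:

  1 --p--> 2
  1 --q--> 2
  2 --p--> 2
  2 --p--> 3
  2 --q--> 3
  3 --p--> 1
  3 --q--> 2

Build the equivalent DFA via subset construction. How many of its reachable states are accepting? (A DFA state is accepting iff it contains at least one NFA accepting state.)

Start state of the DFA: {1}.
{1} --p--> {2}  [new]
{1} --q--> {2}  [seen]
{2} --p--> {2,3}  [new]
{2} --q--> {3}  [new]
{2,3} --p--> {1,2,3}  [new]
{2,3} --q--> {2,3}  [seen]
{3} --p--> {1}  [seen]
{3} --q--> {2}  [seen]
{1,2,3} --p--> {1,2,3}  [seen]
{1,2,3} --q--> {2,3}  [seen]
Reachable DFA states: {1}, {2}, {2,3}, {3}, {1,2,3}.
Accepting DFA states (contain an NFA accepting state): {1}, {2}, {2,3}, {1,2,3}.

4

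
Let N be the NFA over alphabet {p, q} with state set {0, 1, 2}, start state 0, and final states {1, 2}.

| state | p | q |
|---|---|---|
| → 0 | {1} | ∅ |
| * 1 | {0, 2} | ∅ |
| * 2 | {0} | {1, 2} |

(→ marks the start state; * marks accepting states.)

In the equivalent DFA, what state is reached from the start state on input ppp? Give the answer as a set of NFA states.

Start: {0}.
δ(0,p) = {1}.
Union: {1}.
After p: {1}.
δ(1,p) = {0, 2}.
Union: {0, 2}.
After p: {0, 2}.
δ(0,p) = {1}; δ(2,p) = {0}.
Union: {0, 1}.
After p: {0, 1}.

{0, 1}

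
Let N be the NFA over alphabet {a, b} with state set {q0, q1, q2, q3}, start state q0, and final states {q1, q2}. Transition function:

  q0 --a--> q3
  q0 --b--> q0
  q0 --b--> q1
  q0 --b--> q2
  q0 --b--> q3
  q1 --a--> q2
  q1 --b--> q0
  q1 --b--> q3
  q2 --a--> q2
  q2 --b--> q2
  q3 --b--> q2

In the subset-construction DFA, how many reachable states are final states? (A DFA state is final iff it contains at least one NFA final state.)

Start state of the DFA: {q0}.
{q0} --a--> {q3}  [new]
{q0} --b--> {q0, q1, q2, q3}  [new]
{q3} --a--> ∅  [new]
{q3} --b--> {q2}  [new]
{q0, q1, q2, q3} --a--> {q2, q3}  [new]
{q0, q1, q2, q3} --b--> {q0, q1, q2, q3}  [seen]
∅ --a--> ∅  [seen]
∅ --b--> ∅  [seen]
{q2} --a--> {q2}  [seen]
{q2} --b--> {q2}  [seen]
{q2, q3} --a--> {q2}  [seen]
{q2, q3} --b--> {q2}  [seen]
Reachable DFA states: {q0}, {q3}, {q0, q1, q2, q3}, ∅, {q2}, {q2, q3}.
Accepting DFA states (contain an NFA accepting state): {q0, q1, q2, q3}, {q2}, {q2, q3}.

3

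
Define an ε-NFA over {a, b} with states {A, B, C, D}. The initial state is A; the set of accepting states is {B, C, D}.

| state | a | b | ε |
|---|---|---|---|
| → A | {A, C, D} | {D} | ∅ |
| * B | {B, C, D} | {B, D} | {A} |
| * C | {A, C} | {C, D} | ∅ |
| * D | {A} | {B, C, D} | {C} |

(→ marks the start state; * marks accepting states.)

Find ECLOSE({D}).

Begin with {D}.
D →ε {C}; add C.
ε-closure = {C, D}.

{C, D}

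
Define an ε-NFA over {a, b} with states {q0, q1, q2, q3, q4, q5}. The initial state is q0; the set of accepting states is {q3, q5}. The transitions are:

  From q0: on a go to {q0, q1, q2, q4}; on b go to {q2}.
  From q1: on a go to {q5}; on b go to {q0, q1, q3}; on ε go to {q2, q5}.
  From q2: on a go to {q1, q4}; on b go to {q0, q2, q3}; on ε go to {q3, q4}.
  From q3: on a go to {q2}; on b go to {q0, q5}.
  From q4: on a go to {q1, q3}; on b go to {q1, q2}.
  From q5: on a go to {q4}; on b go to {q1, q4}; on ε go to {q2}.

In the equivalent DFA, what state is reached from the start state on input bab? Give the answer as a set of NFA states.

Start: {q0}.
δ(q0,b) = {q2}.
Union: {q2}.
ε-closure gives {q2, q3, q4}.
After b: {q2, q3, q4}.
δ(q2,a) = {q1, q4}; δ(q3,a) = {q2}; δ(q4,a) = {q1, q3}.
Union: {q1, q2, q3, q4}.
ε-closure gives {q1, q2, q3, q4, q5}.
After a: {q1, q2, q3, q4, q5}.
δ(q1,b) = {q0, q1, q3}; δ(q2,b) = {q0, q2, q3}; δ(q3,b) = {q0, q5}; δ(q4,b) = {q1, q2}; δ(q5,b) = {q1, q4}.
Union: {q0, q1, q2, q3, q4, q5}.
After b: {q0, q1, q2, q3, q4, q5}.

{q0, q1, q2, q3, q4, q5}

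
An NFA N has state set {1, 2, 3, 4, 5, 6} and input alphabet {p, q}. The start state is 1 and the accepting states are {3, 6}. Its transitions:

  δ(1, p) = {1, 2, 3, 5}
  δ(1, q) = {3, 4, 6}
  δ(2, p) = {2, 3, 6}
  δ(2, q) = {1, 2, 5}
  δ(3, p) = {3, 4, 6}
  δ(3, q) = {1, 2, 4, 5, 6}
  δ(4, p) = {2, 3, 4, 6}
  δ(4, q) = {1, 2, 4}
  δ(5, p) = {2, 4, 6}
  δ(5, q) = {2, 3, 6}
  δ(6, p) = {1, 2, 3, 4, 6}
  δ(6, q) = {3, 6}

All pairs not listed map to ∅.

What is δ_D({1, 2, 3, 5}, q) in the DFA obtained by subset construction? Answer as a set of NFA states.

δ(1,q) = {3, 4, 6}; δ(2,q) = {1, 2, 5}; δ(3,q) = {1, 2, 4, 5, 6}; δ(5,q) = {2, 3, 6}.
Union: {1, 2, 3, 4, 5, 6}.

{1, 2, 3, 4, 5, 6}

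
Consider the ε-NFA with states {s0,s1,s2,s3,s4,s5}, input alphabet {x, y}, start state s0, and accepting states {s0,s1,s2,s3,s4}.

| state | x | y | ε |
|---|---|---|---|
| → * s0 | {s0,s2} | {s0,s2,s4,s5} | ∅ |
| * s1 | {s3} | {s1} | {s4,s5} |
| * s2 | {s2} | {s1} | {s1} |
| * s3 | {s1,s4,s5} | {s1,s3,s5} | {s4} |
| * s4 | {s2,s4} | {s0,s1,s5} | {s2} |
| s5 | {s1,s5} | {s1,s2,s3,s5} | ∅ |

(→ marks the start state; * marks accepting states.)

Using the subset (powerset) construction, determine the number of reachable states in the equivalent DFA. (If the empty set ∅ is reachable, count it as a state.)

3

Start state of the DFA: {s0} (ε-closure of the NFA start).
{s0} --x--> {s0,s1,s2,s4,s5}  [new]
{s0} --y--> {s0,s1,s2,s4,s5}  [seen]
{s0,s1,s2,s4,s5} --x--> {s0,s1,s2,s3,s4,s5}  [new]
{s0,s1,s2,s4,s5} --y--> {s0,s1,s2,s3,s4,s5}  [seen]
{s0,s1,s2,s3,s4,s5} --x--> {s0,s1,s2,s3,s4,s5}  [seen]
{s0,s1,s2,s3,s4,s5} --y--> {s0,s1,s2,s3,s4,s5}  [seen]
Reachable DFA states: {s0}, {s0,s1,s2,s4,s5}, {s0,s1,s2,s3,s4,s5}.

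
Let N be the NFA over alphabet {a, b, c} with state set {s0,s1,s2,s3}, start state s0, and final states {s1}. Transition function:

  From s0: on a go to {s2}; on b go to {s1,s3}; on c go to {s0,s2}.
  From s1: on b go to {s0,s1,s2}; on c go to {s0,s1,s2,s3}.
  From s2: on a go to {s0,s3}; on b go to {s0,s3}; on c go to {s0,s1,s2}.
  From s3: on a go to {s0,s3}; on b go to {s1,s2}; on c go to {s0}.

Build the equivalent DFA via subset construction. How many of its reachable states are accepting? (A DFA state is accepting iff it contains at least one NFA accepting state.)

5

Start state of the DFA: {s0}.
{s0} --a--> {s2}  [new]
{s0} --b--> {s1,s3}  [new]
{s0} --c--> {s0,s2}  [new]
{s2} --a--> {s0,s3}  [new]
{s2} --b--> {s0,s3}  [seen]
{s2} --c--> {s0,s1,s2}  [new]
{s1,s3} --a--> {s0,s3}  [seen]
{s1,s3} --b--> {s0,s1,s2}  [seen]
{s1,s3} --c--> {s0,s1,s2,s3}  [new]
{s0,s2} --a--> {s0,s2,s3}  [new]
{s0,s2} --b--> {s0,s1,s3}  [new]
{s0,s2} --c--> {s0,s1,s2}  [seen]
{s0,s3} --a--> {s0,s2,s3}  [seen]
{s0,s3} --b--> {s1,s2,s3}  [new]
{s0,s3} --c--> {s0,s2}  [seen]
{s0,s1,s2} --a--> {s0,s2,s3}  [seen]
{s0,s1,s2} --b--> {s0,s1,s2,s3}  [seen]
{s0,s1,s2} --c--> {s0,s1,s2,s3}  [seen]
{s0,s1,s2,s3} --a--> {s0,s2,s3}  [seen]
{s0,s1,s2,s3} --b--> {s0,s1,s2,s3}  [seen]
{s0,s1,s2,s3} --c--> {s0,s1,s2,s3}  [seen]
{s0,s2,s3} --a--> {s0,s2,s3}  [seen]
{s0,s2,s3} --b--> {s0,s1,s2,s3}  [seen]
{s0,s2,s3} --c--> {s0,s1,s2}  [seen]
{s0,s1,s3} --a--> {s0,s2,s3}  [seen]
{s0,s1,s3} --b--> {s0,s1,s2,s3}  [seen]
{s0,s1,s3} --c--> {s0,s1,s2,s3}  [seen]
{s1,s2,s3} --a--> {s0,s3}  [seen]
{s1,s2,s3} --b--> {s0,s1,s2,s3}  [seen]
{s1,s2,s3} --c--> {s0,s1,s2,s3}  [seen]
Reachable DFA states: {s0}, {s2}, {s1,s3}, {s0,s2}, {s0,s3}, {s0,s1,s2}, {s0,s1,s2,s3}, {s0,s2,s3}, {s0,s1,s3}, {s1,s2,s3}.
Accepting DFA states (contain an NFA accepting state): {s1,s3}, {s0,s1,s2}, {s0,s1,s2,s3}, {s0,s1,s3}, {s1,s2,s3}.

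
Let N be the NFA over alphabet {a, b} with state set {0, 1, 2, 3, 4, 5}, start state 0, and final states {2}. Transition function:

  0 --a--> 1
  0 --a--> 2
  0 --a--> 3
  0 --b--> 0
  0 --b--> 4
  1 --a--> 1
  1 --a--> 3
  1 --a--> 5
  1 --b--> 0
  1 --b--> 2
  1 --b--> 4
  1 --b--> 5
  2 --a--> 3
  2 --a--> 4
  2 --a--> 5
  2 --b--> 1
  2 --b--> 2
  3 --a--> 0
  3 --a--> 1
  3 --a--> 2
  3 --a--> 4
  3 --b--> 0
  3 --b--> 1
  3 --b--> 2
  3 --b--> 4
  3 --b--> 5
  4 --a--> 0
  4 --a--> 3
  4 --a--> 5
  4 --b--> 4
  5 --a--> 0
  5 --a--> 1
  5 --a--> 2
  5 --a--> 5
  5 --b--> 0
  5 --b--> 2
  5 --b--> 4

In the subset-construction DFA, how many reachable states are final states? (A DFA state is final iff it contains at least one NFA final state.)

4

Start state of the DFA: {0}.
{0} --a--> {1, 2, 3}  [new]
{0} --b--> {0, 4}  [new]
{1, 2, 3} --a--> {0, 1, 2, 3, 4, 5}  [new]
{1, 2, 3} --b--> {0, 1, 2, 4, 5}  [new]
{0, 4} --a--> {0, 1, 2, 3, 5}  [new]
{0, 4} --b--> {0, 4}  [seen]
{0, 1, 2, 3, 4, 5} --a--> {0, 1, 2, 3, 4, 5}  [seen]
{0, 1, 2, 3, 4, 5} --b--> {0, 1, 2, 4, 5}  [seen]
{0, 1, 2, 4, 5} --a--> {0, 1, 2, 3, 4, 5}  [seen]
{0, 1, 2, 4, 5} --b--> {0, 1, 2, 4, 5}  [seen]
{0, 1, 2, 3, 5} --a--> {0, 1, 2, 3, 4, 5}  [seen]
{0, 1, 2, 3, 5} --b--> {0, 1, 2, 4, 5}  [seen]
Reachable DFA states: {0}, {1, 2, 3}, {0, 4}, {0, 1, 2, 3, 4, 5}, {0, 1, 2, 4, 5}, {0, 1, 2, 3, 5}.
Accepting DFA states (contain an NFA accepting state): {1, 2, 3}, {0, 1, 2, 3, 4, 5}, {0, 1, 2, 4, 5}, {0, 1, 2, 3, 5}.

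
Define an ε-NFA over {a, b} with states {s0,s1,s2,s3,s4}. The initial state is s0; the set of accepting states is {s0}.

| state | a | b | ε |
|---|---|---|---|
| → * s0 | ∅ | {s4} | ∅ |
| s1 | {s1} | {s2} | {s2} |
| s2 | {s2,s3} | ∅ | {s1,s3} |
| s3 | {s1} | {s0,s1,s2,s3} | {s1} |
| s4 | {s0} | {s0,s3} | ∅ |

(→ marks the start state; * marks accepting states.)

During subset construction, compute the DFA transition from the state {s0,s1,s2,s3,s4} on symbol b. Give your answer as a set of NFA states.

{s0,s1,s2,s3,s4}

δ(s0,b) = {s4}; δ(s1,b) = {s2}; δ(s2,b) = ∅; δ(s3,b) = {s0,s1,s2,s3}; δ(s4,b) = {s0,s3}.
Union: {s0,s1,s2,s3,s4}.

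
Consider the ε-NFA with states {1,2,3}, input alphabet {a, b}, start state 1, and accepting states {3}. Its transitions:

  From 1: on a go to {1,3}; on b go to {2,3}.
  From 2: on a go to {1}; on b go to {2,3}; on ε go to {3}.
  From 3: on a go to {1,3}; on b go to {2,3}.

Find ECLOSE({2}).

{2,3}

Begin with {2}.
2 →ε {3}; add 3.
ε-closure = {2,3}.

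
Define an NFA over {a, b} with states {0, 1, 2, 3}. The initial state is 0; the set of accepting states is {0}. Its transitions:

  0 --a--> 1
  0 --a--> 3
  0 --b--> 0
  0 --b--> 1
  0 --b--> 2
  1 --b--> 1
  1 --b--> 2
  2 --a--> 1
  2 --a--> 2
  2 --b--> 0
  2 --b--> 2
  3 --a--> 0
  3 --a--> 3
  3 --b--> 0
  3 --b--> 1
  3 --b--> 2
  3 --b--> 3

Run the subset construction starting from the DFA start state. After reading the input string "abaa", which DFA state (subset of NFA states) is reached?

Start: {0}.
δ(0,a) = {1, 3}.
Union: {1, 3}.
After a: {1, 3}.
δ(1,b) = {1, 2}; δ(3,b) = {0, 1, 2, 3}.
Union: {0, 1, 2, 3}.
After b: {0, 1, 2, 3}.
δ(0,a) = {1, 3}; δ(1,a) = ∅; δ(2,a) = {1, 2}; δ(3,a) = {0, 3}.
Union: {0, 1, 2, 3}.
After a: {0, 1, 2, 3}.
δ(0,a) = {1, 3}; δ(1,a) = ∅; δ(2,a) = {1, 2}; δ(3,a) = {0, 3}.
Union: {0, 1, 2, 3}.
After a: {0, 1, 2, 3}.

{0, 1, 2, 3}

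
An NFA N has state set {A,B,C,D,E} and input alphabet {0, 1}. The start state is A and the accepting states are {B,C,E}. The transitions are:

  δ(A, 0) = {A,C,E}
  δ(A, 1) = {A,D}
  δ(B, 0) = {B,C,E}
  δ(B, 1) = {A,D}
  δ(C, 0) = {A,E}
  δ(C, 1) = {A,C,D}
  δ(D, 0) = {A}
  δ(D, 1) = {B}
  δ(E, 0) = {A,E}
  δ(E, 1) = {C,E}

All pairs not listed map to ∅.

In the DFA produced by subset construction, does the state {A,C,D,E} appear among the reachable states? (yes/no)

yes

Start state of the DFA: {A}.
{A} --0--> {A,C,E}  [new]
{A} --1--> {A,D}  [new]
{A,C,E} --0--> {A,C,E}  [seen]
{A,C,E} --1--> {A,C,D,E}  [new]
{A,D} --0--> {A,C,E}  [seen]
{A,D} --1--> {A,B,D}  [new]
{A,C,D,E} --0--> {A,C,E}  [seen]
{A,C,D,E} --1--> {A,B,C,D,E}  [new]
{A,B,D} --0--> {A,B,C,E}  [new]
{A,B,D} --1--> {A,B,D}  [seen]
{A,B,C,D,E} --0--> {A,B,C,E}  [seen]
{A,B,C,D,E} --1--> {A,B,C,D,E}  [seen]
{A,B,C,E} --0--> {A,B,C,E}  [seen]
{A,B,C,E} --1--> {A,C,D,E}  [seen]
Reachable DFA states: {A}, {A,C,E}, {A,D}, {A,C,D,E}, {A,B,D}, {A,B,C,D,E}, {A,B,C,E}.
{A,C,D,E} is among them.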